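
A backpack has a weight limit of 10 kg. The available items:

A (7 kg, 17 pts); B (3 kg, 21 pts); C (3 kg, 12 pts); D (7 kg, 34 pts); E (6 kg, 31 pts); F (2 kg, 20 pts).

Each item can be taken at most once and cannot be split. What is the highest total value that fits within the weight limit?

This is a 0/1 knapsack; check combinations near the capacity.
- B+D: weight 3+7=10, value 21+34=55
- D+F: weight 7+2=9, value 34+20=54
- B+C+F: weight 3+3+2=8, value 21+12+20=53
- B+E: weight 3+6=9, value 21+31=52
Best: 55 pts.

55 pts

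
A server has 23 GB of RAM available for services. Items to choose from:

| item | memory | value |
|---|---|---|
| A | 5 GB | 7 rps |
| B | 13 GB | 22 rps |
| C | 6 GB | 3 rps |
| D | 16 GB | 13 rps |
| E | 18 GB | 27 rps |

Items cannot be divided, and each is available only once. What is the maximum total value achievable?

34 rps

This is a 0/1 knapsack; check combinations near the capacity.
- A+E: memory 5+18=23, value 7+27=34
- A+B: memory 5+13=18, value 7+22=29
- E: memory 18, value 27
- B+C: memory 13+6=19, value 22+3=25
- B: memory 13, value 22
Best: 34 rps.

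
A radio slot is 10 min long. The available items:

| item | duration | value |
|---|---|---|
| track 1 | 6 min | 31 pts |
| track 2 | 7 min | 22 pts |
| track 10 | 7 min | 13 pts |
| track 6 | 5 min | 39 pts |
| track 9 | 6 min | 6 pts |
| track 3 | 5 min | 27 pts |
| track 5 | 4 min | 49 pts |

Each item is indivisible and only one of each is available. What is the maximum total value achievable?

88 pts

This is a 0/1 knapsack; check combinations near the capacity.
- track 6+track 5: duration 5+4=9, value 39+49=88
- track 1+track 5: duration 6+4=10, value 31+49=80
- track 3+track 5: duration 5+4=9, value 27+49=76
- track 6+track 3: duration 5+5=10, value 39+27=66
- track 9+track 5: duration 6+4=10, value 6+49=55
Best: 88 pts.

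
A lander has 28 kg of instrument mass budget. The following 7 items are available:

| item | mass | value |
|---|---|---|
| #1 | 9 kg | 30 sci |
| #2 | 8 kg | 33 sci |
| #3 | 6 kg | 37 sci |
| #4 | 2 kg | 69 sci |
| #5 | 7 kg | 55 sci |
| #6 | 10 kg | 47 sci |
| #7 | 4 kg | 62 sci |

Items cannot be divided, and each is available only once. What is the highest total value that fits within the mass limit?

Check high-value combinations within 28 kg:
- #2+#3+#4+#5+#7: mass 8+6+2+7+4=27, value 33+37+69+55+62=256
- #1+#3+#4+#5+#7: mass 9+6+2+7+4=28, value 30+37+69+55+62=253
- #4+#5+#6+#7: mass 2+7+10+4=23, value 69+55+47+62=233
Best: 256 sci.

256 sci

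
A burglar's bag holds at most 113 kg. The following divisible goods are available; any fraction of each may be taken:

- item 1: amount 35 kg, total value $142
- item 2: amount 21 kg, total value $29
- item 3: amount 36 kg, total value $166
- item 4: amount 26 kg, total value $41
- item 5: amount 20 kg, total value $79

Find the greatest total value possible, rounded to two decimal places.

421.69

Take in order of value per unit:
- item 3 (166/36 per unit): all 36 → value 166, running total 166.00
- item 1 (142/35 per unit): all 35 → value 142, running total 308.00
- item 5 (79/20 per unit): all 20 → value 79, running total 387.00
- item 4 (41/26 per unit): 22 of 26 → value 22×41/26 = 34.6923, running total 421.69
Total 421.69.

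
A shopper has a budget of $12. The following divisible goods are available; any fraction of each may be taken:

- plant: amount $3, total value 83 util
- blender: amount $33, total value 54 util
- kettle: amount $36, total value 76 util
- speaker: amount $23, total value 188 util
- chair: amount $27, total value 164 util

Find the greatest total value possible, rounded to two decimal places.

156.57

Take in order of value per unit:
- plant (83/3 per unit): all 3 → value 83, running total 83.00
- speaker (188/23 per unit): 9 of 23 → value 9×188/23 = 73.5652, running total 156.57
Total 156.57.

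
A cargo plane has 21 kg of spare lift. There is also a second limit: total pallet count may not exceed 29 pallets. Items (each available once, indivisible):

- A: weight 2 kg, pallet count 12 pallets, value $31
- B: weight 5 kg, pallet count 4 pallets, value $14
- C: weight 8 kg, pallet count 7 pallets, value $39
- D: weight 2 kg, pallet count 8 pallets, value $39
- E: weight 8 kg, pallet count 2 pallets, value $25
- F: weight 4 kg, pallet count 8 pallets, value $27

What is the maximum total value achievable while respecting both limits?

Feasible sets respecting both limits:
- A+C+D+E: weight 20, pallet count 29, value 134
- B+C+D+F: weight 19, pallet count 27, value 119
- A+C+D: weight 12, pallet count 27, value 109
Best: $134.

$134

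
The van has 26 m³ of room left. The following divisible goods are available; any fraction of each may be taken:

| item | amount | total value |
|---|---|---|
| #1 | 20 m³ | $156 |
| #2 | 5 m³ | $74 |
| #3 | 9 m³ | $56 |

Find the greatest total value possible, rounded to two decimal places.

236.22

Take in order of value per unit:
- #2 (74/5 per unit): all 5 → value 74, running total 74.00
- #1 (156/20 per unit): all 20 → value 156, running total 230.00
- #3 (56/9 per unit): 1 of 9 → value 1×56/9 = 6.2222, running total 236.22
Total 236.22.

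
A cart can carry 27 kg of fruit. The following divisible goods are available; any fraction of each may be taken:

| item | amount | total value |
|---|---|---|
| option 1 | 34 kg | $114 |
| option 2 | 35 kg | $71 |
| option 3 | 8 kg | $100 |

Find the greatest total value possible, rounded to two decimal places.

Take in order of value per unit:
- option 3 (100/8 per unit): all 8 → value 100, running total 100.00
- option 1 (114/34 per unit): 19 of 34 → value 19×114/34 = 63.7059, running total 163.71
Total 163.71.

163.71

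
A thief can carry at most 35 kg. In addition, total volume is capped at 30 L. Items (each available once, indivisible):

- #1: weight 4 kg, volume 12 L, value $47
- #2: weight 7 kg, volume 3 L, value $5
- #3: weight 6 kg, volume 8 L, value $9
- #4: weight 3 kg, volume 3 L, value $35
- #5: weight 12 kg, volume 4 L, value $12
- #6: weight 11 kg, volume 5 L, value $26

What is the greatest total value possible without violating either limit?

$120

Feasible sets respecting both limits:
- #1+#4+#5+#6: weight 30, volume 24, value 120
- #1+#3+#4+#6: weight 24, volume 28, value 117
- #1+#2+#4+#6: weight 25, volume 23, value 113
- #1+#2+#3+#4+#5: weight 32, volume 30, value 108
Best: $120.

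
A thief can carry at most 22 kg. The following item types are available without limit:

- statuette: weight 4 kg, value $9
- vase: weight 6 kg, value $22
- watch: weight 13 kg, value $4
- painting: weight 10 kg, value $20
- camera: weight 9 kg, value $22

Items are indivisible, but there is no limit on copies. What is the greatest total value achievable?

Best value-per-unit is vase at 22/6; filling with it alone gives 3×22 = 66.
Optimal mix: 1×statuette + 3×vase → weight 22, value 75.

$75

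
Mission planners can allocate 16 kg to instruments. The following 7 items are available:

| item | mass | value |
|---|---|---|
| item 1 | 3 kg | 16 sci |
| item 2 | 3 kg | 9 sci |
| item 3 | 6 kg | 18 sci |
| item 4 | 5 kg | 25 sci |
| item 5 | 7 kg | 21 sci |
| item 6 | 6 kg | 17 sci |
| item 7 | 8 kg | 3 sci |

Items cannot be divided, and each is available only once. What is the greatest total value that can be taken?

Check high-value combinations within 16 kg:
- item 1+item 4+item 5: mass 3+5+7=15, value 16+25+21=62
- item 1+item 3+item 4: mass 3+6+5=14, value 16+18+25=59
- item 1+item 4+item 6: mass 3+5+6=14, value 16+25+17=58
- item 2+item 4+item 5: mass 3+5+7=15, value 9+25+21=55
- item 1+item 3+item 5: mass 3+6+7=16, value 16+18+21=55
Best: 62 sci.

62 sci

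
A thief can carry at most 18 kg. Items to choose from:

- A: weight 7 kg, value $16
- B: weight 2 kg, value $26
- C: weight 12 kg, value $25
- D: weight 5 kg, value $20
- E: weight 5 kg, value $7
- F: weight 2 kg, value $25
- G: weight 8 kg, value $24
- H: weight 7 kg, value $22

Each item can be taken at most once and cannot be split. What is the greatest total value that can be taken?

Check high-value combinations within 18 kg:
- B+D+F+G: weight 2+5+2+8=17, value 26+20+25+24=95
- B+D+F+H: weight 2+5+2+7=16, value 26+20+25+22=93
- A+B+F+H: weight 7+2+2+7=18, value 16+26+25+22=89
Best: $95.

$95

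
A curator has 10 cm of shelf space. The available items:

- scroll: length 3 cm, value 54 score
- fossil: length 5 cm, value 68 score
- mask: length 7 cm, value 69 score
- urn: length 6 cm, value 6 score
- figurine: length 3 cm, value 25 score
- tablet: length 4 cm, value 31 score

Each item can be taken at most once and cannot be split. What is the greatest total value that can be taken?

Check high-value combinations within 10 cm:
- scroll+mask: length 3+7=10, value 54+69=123
- scroll+fossil: length 3+5=8, value 54+68=122
- scroll+figurine+tablet: length 3+3+4=10, value 54+25+31=110
Best: 123 score.

123 score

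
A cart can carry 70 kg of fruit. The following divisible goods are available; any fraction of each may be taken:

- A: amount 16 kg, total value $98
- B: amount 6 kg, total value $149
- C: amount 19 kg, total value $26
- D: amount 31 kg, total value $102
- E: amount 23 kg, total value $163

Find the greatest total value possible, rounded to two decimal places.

492.26

Take in order of value per unit:
- B (149/6 per unit): all 6 → value 149, running total 149.00
- E (163/23 per unit): all 23 → value 163, running total 312.00
- A (98/16 per unit): all 16 → value 98, running total 410.00
- D (102/31 per unit): 25 of 31 → value 25×102/31 = 82.2581, running total 492.26
Total 492.26.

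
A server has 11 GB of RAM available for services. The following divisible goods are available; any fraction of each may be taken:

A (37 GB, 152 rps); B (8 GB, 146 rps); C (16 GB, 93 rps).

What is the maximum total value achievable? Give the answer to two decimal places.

163.44

Take in order of value per unit:
- B (146/8 per unit): all 8 → value 146, running total 146.00
- C (93/16 per unit): 3 of 16 → value 3×93/16 = 17.4375, running total 163.44
Total 163.44.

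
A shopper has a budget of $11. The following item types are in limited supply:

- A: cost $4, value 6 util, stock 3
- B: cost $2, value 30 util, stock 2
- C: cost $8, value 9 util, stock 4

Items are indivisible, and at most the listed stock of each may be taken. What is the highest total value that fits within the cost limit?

66 util

Top feasible selections:
- 1×A + 2×B: cost 8, value 66
- 2×B: cost 4, value 60
Best: 66 util.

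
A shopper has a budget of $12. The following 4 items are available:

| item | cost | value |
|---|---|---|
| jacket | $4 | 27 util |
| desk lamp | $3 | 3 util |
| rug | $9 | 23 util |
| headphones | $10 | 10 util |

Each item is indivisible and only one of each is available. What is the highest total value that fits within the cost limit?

30 util

This is a 0/1 knapsack; check combinations near the capacity.
- jacket+desk lamp: cost 4+3=7, value 27+3=30
- jacket: cost 4, value 27
- desk lamp+rug: cost 3+9=12, value 3+23=26
- rug: cost 9, value 23
Best: 30 util.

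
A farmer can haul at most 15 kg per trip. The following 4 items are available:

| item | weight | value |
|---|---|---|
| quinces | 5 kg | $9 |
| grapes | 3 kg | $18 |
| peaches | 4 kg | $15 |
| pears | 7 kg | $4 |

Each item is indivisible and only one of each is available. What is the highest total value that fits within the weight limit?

$42

This is a 0/1 knapsack; check combinations near the capacity.
- quinces+grapes+peaches: weight 5+3+4=12, value 9+18+15=42
- grapes+peaches+pears: weight 3+4+7=14, value 18+15+4=37
- grapes+peaches: weight 3+4=7, value 18+15=33
Best: $42.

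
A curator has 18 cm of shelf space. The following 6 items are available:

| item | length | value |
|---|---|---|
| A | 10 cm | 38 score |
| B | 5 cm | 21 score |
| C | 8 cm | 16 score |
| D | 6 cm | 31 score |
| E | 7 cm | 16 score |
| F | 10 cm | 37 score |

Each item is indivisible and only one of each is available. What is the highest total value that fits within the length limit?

This is a 0/1 knapsack; check combinations near the capacity.
- A+D: length 10+6=16, value 38+31=69
- D+F: length 6+10=16, value 31+37=68
- B+D+E: length 5+6+7=18, value 21+31+16=68
Best: 69 score.

69 score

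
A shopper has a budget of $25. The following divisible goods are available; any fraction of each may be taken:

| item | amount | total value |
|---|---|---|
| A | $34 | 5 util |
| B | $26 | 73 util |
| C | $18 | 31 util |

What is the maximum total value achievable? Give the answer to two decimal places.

70.19

Take in order of value per unit:
- B (73/26 per unit): 25 of 26 → value 25×73/26 = 70.1923, running total 70.19
Total 70.19.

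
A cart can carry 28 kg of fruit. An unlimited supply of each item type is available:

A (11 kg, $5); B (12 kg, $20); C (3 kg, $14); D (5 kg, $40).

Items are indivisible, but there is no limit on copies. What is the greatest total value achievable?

Best value-per-unit is D at 40/5; filling with it alone gives 5×40 = 200.
Optimal mix: 1×C + 5×D → weight 28, value 214.

$214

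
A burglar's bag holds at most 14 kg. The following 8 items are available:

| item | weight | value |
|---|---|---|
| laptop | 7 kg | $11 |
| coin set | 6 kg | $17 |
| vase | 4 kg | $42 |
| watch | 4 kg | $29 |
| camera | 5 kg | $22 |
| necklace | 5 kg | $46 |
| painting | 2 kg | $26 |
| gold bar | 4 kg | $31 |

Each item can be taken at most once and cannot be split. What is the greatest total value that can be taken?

$128

Check high-value combinations within 14 kg:
- vase+watch+painting+gold bar: weight 4+4+2+4=14, value 42+29+26+31=128
- vase+necklace+gold bar: weight 4+5+4=13, value 42+46+31=119
- vase+watch+necklace: weight 4+4+5=13, value 42+29+46=117
- vase+necklace+painting: weight 4+5+2=11, value 42+46+26=114
- vase+camera+necklace: weight 4+5+5=14, value 42+22+46=110
Best: $128.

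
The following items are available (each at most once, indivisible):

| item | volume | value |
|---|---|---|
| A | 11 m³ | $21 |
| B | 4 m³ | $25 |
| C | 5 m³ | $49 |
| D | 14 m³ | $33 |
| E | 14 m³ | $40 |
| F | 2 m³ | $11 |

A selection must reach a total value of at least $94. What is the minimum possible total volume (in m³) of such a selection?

Subsets with value ≥ 94, sorted by total volume:
- A+B+C: volume 20, value 95
- C+E+F: volume 21, value 100
Minimum volume: 20 m³.

20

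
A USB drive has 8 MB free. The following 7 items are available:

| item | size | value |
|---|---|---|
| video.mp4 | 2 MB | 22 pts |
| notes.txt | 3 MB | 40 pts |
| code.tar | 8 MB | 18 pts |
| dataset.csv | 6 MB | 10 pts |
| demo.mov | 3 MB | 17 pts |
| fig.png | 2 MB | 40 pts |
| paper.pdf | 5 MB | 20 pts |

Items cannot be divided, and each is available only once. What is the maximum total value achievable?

Check high-value combinations within 8 MB:
- video.mp4+notes.txt+fig.png: size 2+3+2=7, value 22+40+40=102
- notes.txt+demo.mov+fig.png: size 3+3+2=8, value 40+17+40=97
- notes.txt+fig.png: size 3+2=5, value 40+40=80
Best: 102 pts.

102 pts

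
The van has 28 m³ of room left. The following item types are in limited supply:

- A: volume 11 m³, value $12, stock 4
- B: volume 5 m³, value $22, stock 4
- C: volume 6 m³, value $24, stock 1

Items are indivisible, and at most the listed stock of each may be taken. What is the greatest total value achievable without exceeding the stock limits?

Top feasible selections:
- 4×B + 1×C: volume 26, value 112
- 3×B + 1×C: volume 21, value 90
- 4×B: volume 20, value 88
Best: $112.

$112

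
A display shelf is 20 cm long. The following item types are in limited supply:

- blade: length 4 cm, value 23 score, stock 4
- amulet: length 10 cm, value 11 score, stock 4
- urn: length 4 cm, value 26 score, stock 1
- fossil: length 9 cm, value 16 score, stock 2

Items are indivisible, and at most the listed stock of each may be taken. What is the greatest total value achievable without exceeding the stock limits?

118 score

Best selections within length 20 and stock limits:
- 4×blade + 1×urn: length 20, value 118
- 3×blade + 1×urn: length 16, value 95
Best: 118 score.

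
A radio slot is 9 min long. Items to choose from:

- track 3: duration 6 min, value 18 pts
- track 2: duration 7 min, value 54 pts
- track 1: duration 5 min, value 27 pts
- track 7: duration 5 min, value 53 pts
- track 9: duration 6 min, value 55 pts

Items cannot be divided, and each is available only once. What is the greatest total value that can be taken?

Check high-value combinations within 9 min:
- track 9: duration 6, value 55
- track 2: duration 7, value 54
- track 7: duration 5, value 53
- track 1: duration 5, value 27
- track 3: duration 6, value 18
Best: 55 pts.

55 pts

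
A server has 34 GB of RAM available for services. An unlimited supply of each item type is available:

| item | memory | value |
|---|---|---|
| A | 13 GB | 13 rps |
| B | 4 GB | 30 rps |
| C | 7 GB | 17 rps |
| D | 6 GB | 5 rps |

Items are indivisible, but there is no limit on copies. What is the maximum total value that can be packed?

240 rps

Best value-per-unit is B at 30/4, and filling with it alone uses memory 8×4=32. No mix of the others beats 8×30 = 240.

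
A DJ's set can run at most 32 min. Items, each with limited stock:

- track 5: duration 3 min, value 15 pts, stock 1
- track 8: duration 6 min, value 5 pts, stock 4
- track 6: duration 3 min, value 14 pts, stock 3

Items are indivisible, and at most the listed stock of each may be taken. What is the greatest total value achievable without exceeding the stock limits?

72 pts

Top feasible selections:
- 1×track 5 + 3×track 8 + 3×track 6: duration 30, value 72
- 1×track 5 + 2×track 8 + 3×track 6: duration 24, value 67
- 1×track 5 + 1×track 8 + 3×track 6: duration 18, value 62
Best: 72 pts.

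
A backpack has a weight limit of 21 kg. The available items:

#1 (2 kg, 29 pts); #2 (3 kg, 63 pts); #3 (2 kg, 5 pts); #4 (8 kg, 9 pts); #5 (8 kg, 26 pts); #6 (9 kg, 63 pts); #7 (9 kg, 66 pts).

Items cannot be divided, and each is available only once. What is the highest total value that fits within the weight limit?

Check high-value combinations within 21 kg:
- #2+#6+#7: weight 3+9+9=21, value 63+63+66=192
- #1+#2+#3+#7: weight 2+3+2+9=16, value 29+63+5+66=163
- #1+#2+#3+#6: weight 2+3+2+9=16, value 29+63+5+63=160
- #1+#2+#7: weight 2+3+9=14, value 29+63+66=158
Best: 192 pts.

192 pts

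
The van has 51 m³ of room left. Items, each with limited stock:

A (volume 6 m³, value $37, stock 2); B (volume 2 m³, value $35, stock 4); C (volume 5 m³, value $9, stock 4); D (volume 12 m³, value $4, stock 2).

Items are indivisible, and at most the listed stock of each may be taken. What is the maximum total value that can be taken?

$250

Best selections within volume 51 and stock limits:
- 2×A + 4×B + 4×C: volume 40, value 250
- 2×A + 4×B + 3×C + 1×D: volume 47, value 245
- 2×A + 4×B + 3×C: volume 35, value 241
- 2×A + 4×B + 2×C + 1×D: volume 42, value 236
Best: $250.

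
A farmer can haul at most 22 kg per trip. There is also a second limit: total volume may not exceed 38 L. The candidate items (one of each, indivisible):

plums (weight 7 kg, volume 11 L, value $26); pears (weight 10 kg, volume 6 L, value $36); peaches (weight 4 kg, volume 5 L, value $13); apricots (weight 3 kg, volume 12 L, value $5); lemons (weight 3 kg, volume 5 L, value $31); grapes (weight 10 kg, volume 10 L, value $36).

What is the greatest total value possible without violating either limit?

$93

Feasible sets respecting both limits:
- plums+pears+lemons: weight 20, volume 22, value 93
- plums+lemons+grapes: weight 20, volume 26, value 93
- pears+peaches+apricots+lemons: weight 20, volume 28, value 85
- peaches+apricots+lemons+grapes: weight 20, volume 32, value 85
Best: $93.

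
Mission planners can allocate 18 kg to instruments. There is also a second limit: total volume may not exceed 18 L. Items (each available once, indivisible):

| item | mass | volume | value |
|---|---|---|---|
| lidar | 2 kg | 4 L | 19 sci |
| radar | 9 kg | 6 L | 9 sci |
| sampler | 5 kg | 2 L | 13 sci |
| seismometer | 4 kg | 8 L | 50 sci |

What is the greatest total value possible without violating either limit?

82 sci

Feasible sets respecting both limits:
- lidar+sampler+seismometer: mass 11, volume 14, value 82
- lidar+radar+seismometer: mass 15, volume 18, value 78
- radar+sampler+seismometer: mass 18, volume 16, value 72
- lidar+seismometer: mass 6, volume 12, value 69
Best: 82 sci.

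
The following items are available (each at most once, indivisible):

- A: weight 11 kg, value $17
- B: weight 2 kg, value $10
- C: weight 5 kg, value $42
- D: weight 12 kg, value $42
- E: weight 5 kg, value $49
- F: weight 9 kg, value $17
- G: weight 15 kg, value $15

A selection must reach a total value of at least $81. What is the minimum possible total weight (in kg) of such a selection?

10

Subsets with value ≥ 81, sorted by total weight:
- C+E: weight 10, value 91
- B+C+E: weight 12, value 101
- D+E: weight 17, value 91
Minimum weight: 10 kg.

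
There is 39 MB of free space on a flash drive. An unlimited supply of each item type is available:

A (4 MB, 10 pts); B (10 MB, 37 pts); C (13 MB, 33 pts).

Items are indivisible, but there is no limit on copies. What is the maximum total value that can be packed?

131 pts

Best value-per-unit is B at 37/10; filling with it alone gives 3×37 = 111.
Optimal mix: 2×A + 3×B → size 38, value 131.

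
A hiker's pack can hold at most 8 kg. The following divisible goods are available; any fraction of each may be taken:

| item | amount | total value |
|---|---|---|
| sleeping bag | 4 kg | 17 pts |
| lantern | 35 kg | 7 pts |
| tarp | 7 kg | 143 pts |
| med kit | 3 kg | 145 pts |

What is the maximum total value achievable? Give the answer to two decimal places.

247.14

Take in order of value per unit:
- med kit (145/3 per unit): all 3 → value 145, running total 145.00
- tarp (143/7 per unit): 5 of 7 → value 5×143/7 = 102.1429, running total 247.14
Total 247.14.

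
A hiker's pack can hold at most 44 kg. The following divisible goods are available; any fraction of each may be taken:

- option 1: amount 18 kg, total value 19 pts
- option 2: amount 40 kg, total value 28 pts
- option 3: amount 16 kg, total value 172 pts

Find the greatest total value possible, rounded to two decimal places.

198.00

Take in order of value per unit:
- option 3 (172/16 per unit): all 16 → value 172, running total 172.00
- option 1 (19/18 per unit): all 18 → value 19, running total 191.00
- option 2 (28/40 per unit): 10 of 40 → value 10×28/40 = 7.0000, running total 198.00
Total 198.00.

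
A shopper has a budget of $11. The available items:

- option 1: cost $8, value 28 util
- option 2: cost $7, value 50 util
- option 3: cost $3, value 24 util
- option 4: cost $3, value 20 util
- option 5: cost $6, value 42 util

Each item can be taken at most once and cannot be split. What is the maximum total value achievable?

74 util

This is a 0/1 knapsack; check combinations near the capacity.
- option 2+option 3: cost 7+3=10, value 50+24=74
- option 2+option 4: cost 7+3=10, value 50+20=70
- option 3+option 5: cost 3+6=9, value 24+42=66
- option 4+option 5: cost 3+6=9, value 20+42=62
- option 1+option 3: cost 8+3=11, value 28+24=52
Best: 74 util.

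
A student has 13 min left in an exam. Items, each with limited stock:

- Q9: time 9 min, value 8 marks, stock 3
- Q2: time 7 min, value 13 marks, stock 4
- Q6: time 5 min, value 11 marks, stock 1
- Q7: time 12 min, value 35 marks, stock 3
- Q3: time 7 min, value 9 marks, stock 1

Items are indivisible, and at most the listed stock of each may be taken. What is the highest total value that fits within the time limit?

35 marks

Top feasible selections:
- 1×Q7: time 12, value 35
- 1×Q2 + 1×Q6: time 12, value 24
- 1×Q6 + 1×Q3: time 12, value 20
- 1×Q2: time 7, value 13
Best: 35 marks.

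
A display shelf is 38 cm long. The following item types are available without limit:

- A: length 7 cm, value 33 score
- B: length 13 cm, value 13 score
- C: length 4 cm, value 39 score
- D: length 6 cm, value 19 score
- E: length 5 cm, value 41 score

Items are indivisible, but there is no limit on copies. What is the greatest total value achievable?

355 score

Best value-per-unit is C at 39/4; filling with it alone gives 9×39 = 351.
Optimal mix: 7×C + 2×E → length 38, value 355.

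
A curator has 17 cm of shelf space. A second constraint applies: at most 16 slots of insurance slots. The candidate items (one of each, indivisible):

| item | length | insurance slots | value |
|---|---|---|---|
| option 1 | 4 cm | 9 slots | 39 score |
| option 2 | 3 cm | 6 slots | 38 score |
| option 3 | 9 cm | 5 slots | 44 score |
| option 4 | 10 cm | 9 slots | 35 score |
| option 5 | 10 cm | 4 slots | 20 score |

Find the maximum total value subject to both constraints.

83 score

Feasible sets respecting both limits:
- option 1+option 3: length 13, insurance slots 14, value 83
- option 2+option 3: length 12, insurance slots 11, value 82
- option 1+option 2: length 7, insurance slots 15, value 77
Best: 83 score.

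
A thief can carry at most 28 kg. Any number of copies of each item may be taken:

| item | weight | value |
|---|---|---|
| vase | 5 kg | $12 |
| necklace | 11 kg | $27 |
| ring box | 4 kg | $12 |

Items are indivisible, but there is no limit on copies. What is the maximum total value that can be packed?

Best value-per-unit is ring box at 12/4, and filling with it alone uses weight 7×4=28. No mix of the others beats 7×12 = 84.

$84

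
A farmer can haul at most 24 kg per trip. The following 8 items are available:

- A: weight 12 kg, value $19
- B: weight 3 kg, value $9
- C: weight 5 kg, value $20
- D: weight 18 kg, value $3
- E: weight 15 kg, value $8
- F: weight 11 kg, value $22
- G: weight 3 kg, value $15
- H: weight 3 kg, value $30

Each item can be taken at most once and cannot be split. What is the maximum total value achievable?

Check high-value combinations within 24 kg:
- C+F+G+H: weight 5+11+3+3=22, value 20+22+15+30=87
- A+C+G+H: weight 12+5+3+3=23, value 19+20+15+30=84
- B+C+F+H: weight 3+5+11+3=22, value 9+20+22+30=81
- A+B+C+H: weight 12+3+5+3=23, value 19+9+20+30=78
Best: $87.

$87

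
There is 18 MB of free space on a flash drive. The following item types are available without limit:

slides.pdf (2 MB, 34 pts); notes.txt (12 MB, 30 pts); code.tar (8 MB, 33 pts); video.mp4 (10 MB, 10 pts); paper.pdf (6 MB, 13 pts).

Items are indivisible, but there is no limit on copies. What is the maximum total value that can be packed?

306 pts

Best value-per-unit is slides.pdf at 34/2, and filling with it alone uses size 9×2=18. No mix of the others beats 9×34 = 306.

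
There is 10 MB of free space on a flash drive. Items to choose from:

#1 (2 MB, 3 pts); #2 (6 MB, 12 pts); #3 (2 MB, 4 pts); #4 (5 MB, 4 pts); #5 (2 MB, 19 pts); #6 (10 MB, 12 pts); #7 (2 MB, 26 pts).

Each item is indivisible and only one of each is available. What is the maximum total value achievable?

This is a 0/1 knapsack; check combinations near the capacity.
- #2+#5+#7: size 6+2+2=10, value 12+19+26=57
- #1+#3+#5+#7: size 2+2+2+2=8, value 3+4+19+26=52
- #3+#5+#7: size 2+2+2=6, value 4+19+26=49
- #4+#5+#7: size 5+2+2=9, value 4+19+26=49
Best: 57 pts.

57 pts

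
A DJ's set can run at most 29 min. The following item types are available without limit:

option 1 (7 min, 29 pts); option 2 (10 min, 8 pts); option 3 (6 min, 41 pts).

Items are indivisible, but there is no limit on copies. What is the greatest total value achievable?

164 pts

Best value-per-unit is option 3 at 41/6, and filling with it alone uses duration 4×6=24. No mix of the others beats 4×41 = 164.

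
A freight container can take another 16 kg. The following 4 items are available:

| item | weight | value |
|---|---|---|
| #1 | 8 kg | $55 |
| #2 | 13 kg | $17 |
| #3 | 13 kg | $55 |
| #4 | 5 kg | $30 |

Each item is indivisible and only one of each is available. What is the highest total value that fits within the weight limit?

Check high-value combinations within 16 kg:
- #1+#4: weight 8+5=13, value 55+30=85
- #1: weight 8, value 55
- #3: weight 13, value 55
- #4: weight 5, value 30
Best: $85.

$85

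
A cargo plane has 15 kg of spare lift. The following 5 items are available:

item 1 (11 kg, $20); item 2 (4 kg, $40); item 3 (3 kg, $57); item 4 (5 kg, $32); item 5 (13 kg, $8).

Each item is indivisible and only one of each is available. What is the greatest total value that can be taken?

This is a 0/1 knapsack; check combinations near the capacity.
- item 2+item 3+item 4: weight 4+3+5=12, value 40+57+32=129
- item 2+item 3: weight 4+3=7, value 40+57=97
- item 3+item 4: weight 3+5=8, value 57+32=89
- item 1+item 3: weight 11+3=14, value 20+57=77
Best: $129.

$129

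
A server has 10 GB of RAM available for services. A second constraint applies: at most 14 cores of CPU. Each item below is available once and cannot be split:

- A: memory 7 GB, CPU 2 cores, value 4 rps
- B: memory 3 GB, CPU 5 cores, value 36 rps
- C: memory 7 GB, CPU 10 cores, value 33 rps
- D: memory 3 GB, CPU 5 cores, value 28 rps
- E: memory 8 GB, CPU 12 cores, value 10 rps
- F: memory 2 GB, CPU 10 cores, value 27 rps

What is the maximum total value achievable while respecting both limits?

64 rps

Feasible sets respecting both limits:
- B+D: memory 6, CPU 10, value 64
- A+B: memory 10, CPU 7, value 40
- B: memory 3, CPU 5, value 36
- C: memory 7, CPU 10, value 33
Best: 64 rps.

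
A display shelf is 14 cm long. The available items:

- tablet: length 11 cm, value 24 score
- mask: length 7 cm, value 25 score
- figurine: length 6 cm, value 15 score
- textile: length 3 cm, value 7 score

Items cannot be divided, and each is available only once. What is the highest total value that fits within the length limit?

Check high-value combinations within 14 cm:
- mask+figurine: length 7+6=13, value 25+15=40
- mask+textile: length 7+3=10, value 25+7=32
- tablet+textile: length 11+3=14, value 24+7=31
Best: 40 score.

40 score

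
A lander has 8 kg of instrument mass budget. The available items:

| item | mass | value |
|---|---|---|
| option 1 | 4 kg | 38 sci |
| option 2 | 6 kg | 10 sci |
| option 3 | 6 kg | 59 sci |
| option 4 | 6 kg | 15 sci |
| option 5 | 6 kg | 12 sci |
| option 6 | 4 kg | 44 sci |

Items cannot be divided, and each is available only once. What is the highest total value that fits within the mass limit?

This is a 0/1 knapsack; check combinations near the capacity.
- option 1+option 6: mass 4+4=8, value 38+44=82
- option 3: mass 6, value 59
- option 6: mass 4, value 44
- option 1: mass 4, value 38
Best: 82 sci.

82 sci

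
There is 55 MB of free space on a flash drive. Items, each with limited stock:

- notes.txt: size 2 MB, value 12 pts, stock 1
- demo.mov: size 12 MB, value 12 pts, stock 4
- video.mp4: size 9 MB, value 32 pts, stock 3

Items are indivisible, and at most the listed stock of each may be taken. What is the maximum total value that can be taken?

Best selections within size 55 and stock limits:
- 1×notes.txt + 2×demo.mov + 3×video.mp4: size 53, value 132
- 1×notes.txt + 1×demo.mov + 3×video.mp4: size 41, value 120
Best: 132 pts.

132 pts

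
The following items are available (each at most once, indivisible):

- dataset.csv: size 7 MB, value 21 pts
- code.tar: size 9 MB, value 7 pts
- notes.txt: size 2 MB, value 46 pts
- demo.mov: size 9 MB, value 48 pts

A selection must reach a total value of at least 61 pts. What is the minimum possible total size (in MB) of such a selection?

9

Subsets with value ≥ 61, sorted by total size:
- dataset.csv+notes.txt: size 9, value 67
- notes.txt+demo.mov: size 11, value 94
- dataset.csv+demo.mov: size 16, value 69
Minimum size: 9 MB.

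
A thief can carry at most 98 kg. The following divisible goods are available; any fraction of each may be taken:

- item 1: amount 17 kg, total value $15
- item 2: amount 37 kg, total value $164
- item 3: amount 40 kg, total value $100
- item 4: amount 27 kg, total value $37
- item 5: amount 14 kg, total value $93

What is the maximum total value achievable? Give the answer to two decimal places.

366.59

Take in order of value per unit:
- item 5 (93/14 per unit): all 14 → value 93, running total 93.00
- item 2 (164/37 per unit): all 37 → value 164, running total 257.00
- item 3 (100/40 per unit): all 40 → value 100, running total 357.00
- item 4 (37/27 per unit): 7 of 27 → value 7×37/27 = 9.5926, running total 366.59
Total 366.59.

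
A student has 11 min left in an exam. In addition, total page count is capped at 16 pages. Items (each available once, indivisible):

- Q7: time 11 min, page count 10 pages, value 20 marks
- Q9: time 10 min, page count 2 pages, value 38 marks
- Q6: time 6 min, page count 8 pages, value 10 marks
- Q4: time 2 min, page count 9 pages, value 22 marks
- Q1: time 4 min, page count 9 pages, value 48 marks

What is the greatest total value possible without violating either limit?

Feasible sets respecting both limits:
- Q1: time 4, page count 9, value 48
- Q9: time 10, page count 2, value 38
- Q4: time 2, page count 9, value 22
- Q7: time 11, page count 10, value 20
Best: 48 marks.

48 marks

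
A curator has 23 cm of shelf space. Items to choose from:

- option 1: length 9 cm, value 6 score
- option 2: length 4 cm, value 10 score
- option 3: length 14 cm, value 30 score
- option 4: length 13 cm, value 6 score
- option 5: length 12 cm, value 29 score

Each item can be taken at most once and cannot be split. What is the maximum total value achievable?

40 score

Check high-value combinations within 23 cm:
- option 2+option 3: length 4+14=18, value 10+30=40
- option 2+option 5: length 4+12=16, value 10+29=39
- option 1+option 3: length 9+14=23, value 6+30=36
- option 1+option 5: length 9+12=21, value 6+29=35
- option 3: length 14, value 30
Best: 40 score.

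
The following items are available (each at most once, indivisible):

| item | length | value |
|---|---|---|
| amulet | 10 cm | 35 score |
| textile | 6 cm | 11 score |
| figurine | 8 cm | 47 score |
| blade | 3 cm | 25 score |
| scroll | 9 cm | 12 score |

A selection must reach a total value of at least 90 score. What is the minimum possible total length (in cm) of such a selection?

Subsets with value ≥ 90, sorted by total length:
- amulet+figurine+blade: length 21, value 107
- amulet+textile+figurine: length 24, value 93
- textile+figurine+blade+scroll: length 26, value 95
Minimum length: 21 cm.

21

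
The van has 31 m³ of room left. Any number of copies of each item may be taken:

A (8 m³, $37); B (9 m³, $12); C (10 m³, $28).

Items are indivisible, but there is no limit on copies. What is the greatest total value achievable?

$111

Best value-per-unit is A at 37/8, and filling with it alone uses volume 3×8=24. No mix of the others beats 3×37 = 111.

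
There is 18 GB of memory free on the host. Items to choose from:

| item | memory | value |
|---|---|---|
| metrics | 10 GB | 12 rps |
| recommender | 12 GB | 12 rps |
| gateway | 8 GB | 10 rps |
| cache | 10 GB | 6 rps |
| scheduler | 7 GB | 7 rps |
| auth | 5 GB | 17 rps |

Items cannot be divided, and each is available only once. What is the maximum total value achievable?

29 rps

Check high-value combinations within 18 GB:
- metrics+auth: memory 10+5=15, value 12+17=29
- recommender+auth: memory 12+5=17, value 12+17=29
- gateway+auth: memory 8+5=13, value 10+17=27
- scheduler+auth: memory 7+5=12, value 7+17=24
Best: 29 rps.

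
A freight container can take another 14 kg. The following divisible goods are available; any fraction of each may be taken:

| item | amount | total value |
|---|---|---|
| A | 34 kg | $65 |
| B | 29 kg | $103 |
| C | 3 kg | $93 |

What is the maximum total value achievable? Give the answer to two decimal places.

132.07

Take in order of value per unit:
- C (93/3 per unit): all 3 → value 93, running total 93.00
- B (103/29 per unit): 11 of 29 → value 11×103/29 = 39.0690, running total 132.07
Total 132.07.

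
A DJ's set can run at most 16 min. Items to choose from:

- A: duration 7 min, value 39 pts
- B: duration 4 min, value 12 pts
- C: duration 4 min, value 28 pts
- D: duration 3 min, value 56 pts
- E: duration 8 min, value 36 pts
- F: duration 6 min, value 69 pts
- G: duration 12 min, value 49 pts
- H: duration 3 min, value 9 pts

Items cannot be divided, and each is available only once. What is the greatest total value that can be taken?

164 pts

Check high-value combinations within 16 min:
- A+D+F: duration 7+3+6=16, value 39+56+69=164
- C+D+F+H: duration 4+3+6+3=16, value 28+56+69+9=162
- C+D+F: duration 4+3+6=13, value 28+56+69=153
- B+D+F+H: duration 4+3+6+3=16, value 12+56+69+9=146
- B+D+F: duration 4+3+6=13, value 12+56+69=137
Best: 164 pts.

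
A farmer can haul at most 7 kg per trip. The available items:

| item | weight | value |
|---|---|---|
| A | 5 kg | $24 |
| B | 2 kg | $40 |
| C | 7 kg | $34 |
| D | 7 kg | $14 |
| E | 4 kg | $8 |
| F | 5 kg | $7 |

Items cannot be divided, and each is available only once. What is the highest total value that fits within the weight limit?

$64

Check high-value combinations within 7 kg:
- A+B: weight 5+2=7, value 24+40=64
- B+E: weight 2+4=6, value 40+8=48
- B+F: weight 2+5=7, value 40+7=47
- B: weight 2, value 40
- C: weight 7, value 34
Best: $64.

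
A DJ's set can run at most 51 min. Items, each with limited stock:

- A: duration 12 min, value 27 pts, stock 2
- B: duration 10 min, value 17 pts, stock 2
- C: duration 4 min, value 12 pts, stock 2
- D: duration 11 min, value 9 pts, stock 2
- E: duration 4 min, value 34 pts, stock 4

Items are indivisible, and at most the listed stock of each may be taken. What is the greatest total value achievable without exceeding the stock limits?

214 pts

Best selections within duration 51 and stock limits:
- 2×A + 2×C + 4×E: duration 48, value 214
- 2×A + 1×B + 4×E: duration 50, value 207
- 1×A + 1×B + 2×C + 4×E: duration 46, value 204
- 2×A + 1×C + 4×E: duration 44, value 202
Best: 214 pts.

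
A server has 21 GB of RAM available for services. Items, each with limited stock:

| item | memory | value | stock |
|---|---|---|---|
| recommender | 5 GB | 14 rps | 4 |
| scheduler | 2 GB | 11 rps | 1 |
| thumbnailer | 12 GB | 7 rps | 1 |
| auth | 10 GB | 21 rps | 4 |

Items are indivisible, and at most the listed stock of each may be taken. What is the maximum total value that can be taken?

Best selections within memory 21 and stock limits:
- 4×recommender: memory 20, value 56
- 3×recommender + 1×scheduler: memory 17, value 53
Best: 56 rps.

56 rps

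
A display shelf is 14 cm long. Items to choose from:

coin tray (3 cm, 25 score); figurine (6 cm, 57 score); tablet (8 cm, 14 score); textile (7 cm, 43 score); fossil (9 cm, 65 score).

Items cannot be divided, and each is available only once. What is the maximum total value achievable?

100 score

Check high-value combinations within 14 cm:
- figurine+textile: length 6+7=13, value 57+43=100
- coin tray+fossil: length 3+9=12, value 25+65=90
- coin tray+figurine: length 3+6=9, value 25+57=82
- figurine+tablet: length 6+8=14, value 57+14=71
Best: 100 score.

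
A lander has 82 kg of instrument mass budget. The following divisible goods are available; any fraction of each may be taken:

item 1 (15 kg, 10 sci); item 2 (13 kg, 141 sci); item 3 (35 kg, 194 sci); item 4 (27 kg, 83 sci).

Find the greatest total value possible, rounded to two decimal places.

422.67

Take in order of value per unit:
- item 2 (141/13 per unit): all 13 → value 141, running total 141.00
- item 3 (194/35 per unit): all 35 → value 194, running total 335.00
- item 4 (83/27 per unit): all 27 → value 83, running total 418.00
- item 1 (10/15 per unit): 7 of 15 → value 7×10/15 = 4.6667, running total 422.67
Total 422.67.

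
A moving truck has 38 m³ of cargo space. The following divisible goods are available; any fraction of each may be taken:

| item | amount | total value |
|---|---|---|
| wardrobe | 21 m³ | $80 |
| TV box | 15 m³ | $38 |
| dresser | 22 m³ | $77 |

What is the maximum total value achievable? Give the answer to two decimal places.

Take in order of value per unit:
- wardrobe (80/21 per unit): all 21 → value 80, running total 80.00
- dresser (77/22 per unit): 17 of 22 → value 17×77/22 = 59.5000, running total 139.50
Total 139.50.

139.50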